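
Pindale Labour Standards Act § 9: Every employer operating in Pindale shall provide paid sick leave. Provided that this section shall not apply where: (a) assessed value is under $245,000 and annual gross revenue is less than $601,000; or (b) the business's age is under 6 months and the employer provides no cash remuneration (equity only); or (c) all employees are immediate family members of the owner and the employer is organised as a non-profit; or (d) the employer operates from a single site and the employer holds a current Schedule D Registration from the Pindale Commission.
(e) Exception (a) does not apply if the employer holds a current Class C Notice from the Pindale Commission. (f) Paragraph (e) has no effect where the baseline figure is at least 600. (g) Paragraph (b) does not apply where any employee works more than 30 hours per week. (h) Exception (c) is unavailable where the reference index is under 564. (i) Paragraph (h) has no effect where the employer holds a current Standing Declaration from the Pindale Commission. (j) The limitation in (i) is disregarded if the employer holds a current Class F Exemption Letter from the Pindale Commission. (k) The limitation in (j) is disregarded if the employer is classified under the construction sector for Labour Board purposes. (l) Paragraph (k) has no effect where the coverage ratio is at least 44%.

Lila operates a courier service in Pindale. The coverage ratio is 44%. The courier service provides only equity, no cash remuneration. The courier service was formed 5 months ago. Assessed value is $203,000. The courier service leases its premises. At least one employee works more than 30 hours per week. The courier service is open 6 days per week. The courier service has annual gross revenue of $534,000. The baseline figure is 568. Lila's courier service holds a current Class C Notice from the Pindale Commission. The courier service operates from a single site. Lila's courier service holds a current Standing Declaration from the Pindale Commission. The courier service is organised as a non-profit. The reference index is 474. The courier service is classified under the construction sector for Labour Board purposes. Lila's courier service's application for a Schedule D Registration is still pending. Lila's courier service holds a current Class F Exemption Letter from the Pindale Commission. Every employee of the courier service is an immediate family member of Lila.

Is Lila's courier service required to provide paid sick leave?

Yes — Lila's courier service must provide paid sick leave.

Exception (a): assessed value is $203,000, under the $245,000 limit; annual gross revenue is $534,000, less than the $601,000 limit — every condition holds. Turning to paragraphs (e)–(f): (e) operates against (a): a current Class C Notice is held. (f), which would lift (e), does not operate here — the baseline figure is 568, short of 600. (a) is therefore removed.
Exception (b) is satisfied on its face — the business's age is 5 months, under the 6 months limit; remuneration is equity-only. Turning to paragraph (g): (g) operates against (b): at least one employee exceeds 30 hours/week. Exception (b) does not apply.
All of (c)'s requirements are met (every employee is an immediate family member; the employer is a non-profit). But: (h) is engaged — the reference index is 474, under the 564 limit. (i) would limit (h) — a current Standing Declaration is held — but (j) sets (i) aside: (j) is triggered — a current Class F Exemption Letter is held. (k) would limit (j) — the courier service is classified under the construction sector — but (l) sets (k) aside: (l) applies — the coverage ratio is 44%, meeting the 44% threshold. Exception (c) does not apply.
Exception (d) fails — the Schedule D Registration is not current.
No exception displaces § 9.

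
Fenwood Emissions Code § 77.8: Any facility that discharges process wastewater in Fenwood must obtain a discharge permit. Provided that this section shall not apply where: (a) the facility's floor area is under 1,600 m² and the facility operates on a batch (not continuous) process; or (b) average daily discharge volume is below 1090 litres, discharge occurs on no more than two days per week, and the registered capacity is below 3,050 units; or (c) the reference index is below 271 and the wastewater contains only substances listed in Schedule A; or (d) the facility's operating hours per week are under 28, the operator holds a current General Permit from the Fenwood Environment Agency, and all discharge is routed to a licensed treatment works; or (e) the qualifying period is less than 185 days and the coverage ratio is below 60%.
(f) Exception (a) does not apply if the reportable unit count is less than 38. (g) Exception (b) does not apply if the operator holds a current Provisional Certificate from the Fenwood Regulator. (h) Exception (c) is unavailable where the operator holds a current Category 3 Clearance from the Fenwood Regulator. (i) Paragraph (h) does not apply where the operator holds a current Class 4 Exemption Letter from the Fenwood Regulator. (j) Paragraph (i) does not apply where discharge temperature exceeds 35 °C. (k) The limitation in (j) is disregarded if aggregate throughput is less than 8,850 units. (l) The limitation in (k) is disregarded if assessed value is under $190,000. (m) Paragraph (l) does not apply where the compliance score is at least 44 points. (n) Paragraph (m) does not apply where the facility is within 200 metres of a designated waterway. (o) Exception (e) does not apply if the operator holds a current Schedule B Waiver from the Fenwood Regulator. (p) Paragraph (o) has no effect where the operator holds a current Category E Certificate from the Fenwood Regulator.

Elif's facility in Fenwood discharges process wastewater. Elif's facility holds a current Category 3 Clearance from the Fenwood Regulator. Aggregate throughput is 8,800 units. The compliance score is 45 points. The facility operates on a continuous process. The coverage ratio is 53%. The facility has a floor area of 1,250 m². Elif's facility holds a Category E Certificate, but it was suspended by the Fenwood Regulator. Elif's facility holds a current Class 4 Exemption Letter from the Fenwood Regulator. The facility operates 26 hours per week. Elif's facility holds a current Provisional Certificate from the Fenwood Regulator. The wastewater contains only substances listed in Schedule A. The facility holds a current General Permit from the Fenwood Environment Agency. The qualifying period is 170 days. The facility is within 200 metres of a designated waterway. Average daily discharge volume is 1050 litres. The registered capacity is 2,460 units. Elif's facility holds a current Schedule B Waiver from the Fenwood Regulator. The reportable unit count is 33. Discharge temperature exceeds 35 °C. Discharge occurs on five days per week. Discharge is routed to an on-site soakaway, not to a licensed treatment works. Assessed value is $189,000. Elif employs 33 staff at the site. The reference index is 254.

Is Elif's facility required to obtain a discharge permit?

Exception (a) does not apply: the facility operates on a continuous process.
Exception (b) fails — discharge occurs on five days per week.
Exception (c): the reference index is 254, below the 271 limit; the wastewater is Schedule-A-only — every condition holds. But applying paragraphs (h)–(n): (h) operates against (c): a current Category 3 Clearance is held. (i) would limit (h) — a current Class 4 Exemption Letter is held — but (j) sets (i) aside: (j) applies — discharge temperature exceeds 35 °C. (k) would limit (j) — aggregate throughput is 8,800 units, less than the 8,850 units limit — but (l) sets (k) aside: (l) is triggered — assessed value is $189,000, under the $190,000 limit. (m) is engaged (the compliance score is 45 points, meeting the 44 points threshold), but is displaced by (n): (n) operates — the facility is within 200 m of a designated waterway. (c) is therefore removed.
Exception (d) requires that all discharge is routed to a licensed treatment works; but discharge is not routed to a licensed treatment works, so (d) is unavailable.
Exception (e) is satisfied on its face — the qualifying period is 170 days, less than the 185 days limit; the coverage ratio is 53%, below the 60% limit. But applying paragraphs (o)–(p): (o) operates against (e): a current Schedule B Waiver is held. (p), which would lift (o), is not triggered — no current Category E Certificate is held. Exception (e) does not apply.
Every exception is unavailable, so the rule governs.

Yes — Elif's facility must obtain a discharge permit.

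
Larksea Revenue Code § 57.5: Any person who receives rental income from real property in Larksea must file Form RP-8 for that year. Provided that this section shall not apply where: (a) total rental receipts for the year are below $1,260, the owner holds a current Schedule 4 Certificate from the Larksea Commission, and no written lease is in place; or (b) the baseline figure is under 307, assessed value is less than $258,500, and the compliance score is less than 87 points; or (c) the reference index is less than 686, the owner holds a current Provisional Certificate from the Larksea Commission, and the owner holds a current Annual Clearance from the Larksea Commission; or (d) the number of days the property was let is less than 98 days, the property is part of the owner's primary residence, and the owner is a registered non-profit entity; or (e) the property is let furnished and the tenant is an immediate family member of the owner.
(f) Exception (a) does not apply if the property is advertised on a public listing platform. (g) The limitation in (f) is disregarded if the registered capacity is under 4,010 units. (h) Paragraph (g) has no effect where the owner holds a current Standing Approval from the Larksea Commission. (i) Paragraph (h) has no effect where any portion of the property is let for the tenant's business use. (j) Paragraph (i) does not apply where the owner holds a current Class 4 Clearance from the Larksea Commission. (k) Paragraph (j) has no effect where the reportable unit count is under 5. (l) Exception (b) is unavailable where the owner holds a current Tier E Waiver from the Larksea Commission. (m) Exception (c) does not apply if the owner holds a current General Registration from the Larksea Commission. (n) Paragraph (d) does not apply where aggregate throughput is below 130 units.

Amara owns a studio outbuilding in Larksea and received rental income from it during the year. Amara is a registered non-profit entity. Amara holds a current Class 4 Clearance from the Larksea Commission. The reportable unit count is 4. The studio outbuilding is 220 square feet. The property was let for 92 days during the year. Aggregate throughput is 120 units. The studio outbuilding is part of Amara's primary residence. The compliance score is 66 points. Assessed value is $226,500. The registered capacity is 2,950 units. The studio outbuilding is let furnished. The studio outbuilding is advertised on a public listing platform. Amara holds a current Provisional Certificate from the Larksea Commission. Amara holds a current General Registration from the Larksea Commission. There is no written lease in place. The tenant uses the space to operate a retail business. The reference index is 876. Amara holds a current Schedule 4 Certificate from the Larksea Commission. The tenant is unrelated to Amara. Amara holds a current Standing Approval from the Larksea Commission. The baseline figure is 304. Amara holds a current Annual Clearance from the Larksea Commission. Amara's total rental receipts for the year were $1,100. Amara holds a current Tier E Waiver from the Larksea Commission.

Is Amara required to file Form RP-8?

Exception (a): total rental receipts for the year are $1,100, below the $1,260 limit; a current Schedule 4 Certificate is held; there is no written lease — every condition holds. Considering the limiting provisions: (f) is triggered (the property is publicly advertised), but is overridden by (g): (g) is engaged — the registered capacity is 2,950 units, under the 4,010 units limit. (h) operates (a current Standing Approval is held), but is set aside by (i): (i) is triggered — the space is let for business use. (j) would limit (i) — a current Class 4 Clearance is held — but (k) sets (j) aside: (k) operates against (j): the reportable unit count is 4, under the 5 limit. Exception (a) stands.
Exception (b) is satisfied on its face — the baseline figure is 304, under the 307 limit; assessed value is $226,500, less than the $258,500 limit; the compliance score is 66 points, less than the 87 points limit. But: (l) operates against (b): a current Tier E Waiver is held. Exception (b) does not apply.
Exception (c) fails — the reference index is 876, not less than 686.
All of (d)'s requirements are met (the number of days the property was let is 92 days, less than the 98 days limit; the studio outbuilding is part of the primary residence; Amara is a registered non-profit). Turning to paragraph (n): (n) operates — aggregate throughput is 120 units, below the 130 units limit. Exception (d) does not apply.
Exception (e) does not apply: the tenant is unrelated to the owner.

No — exception (a) applies; Amara is not required to file Form RP-8.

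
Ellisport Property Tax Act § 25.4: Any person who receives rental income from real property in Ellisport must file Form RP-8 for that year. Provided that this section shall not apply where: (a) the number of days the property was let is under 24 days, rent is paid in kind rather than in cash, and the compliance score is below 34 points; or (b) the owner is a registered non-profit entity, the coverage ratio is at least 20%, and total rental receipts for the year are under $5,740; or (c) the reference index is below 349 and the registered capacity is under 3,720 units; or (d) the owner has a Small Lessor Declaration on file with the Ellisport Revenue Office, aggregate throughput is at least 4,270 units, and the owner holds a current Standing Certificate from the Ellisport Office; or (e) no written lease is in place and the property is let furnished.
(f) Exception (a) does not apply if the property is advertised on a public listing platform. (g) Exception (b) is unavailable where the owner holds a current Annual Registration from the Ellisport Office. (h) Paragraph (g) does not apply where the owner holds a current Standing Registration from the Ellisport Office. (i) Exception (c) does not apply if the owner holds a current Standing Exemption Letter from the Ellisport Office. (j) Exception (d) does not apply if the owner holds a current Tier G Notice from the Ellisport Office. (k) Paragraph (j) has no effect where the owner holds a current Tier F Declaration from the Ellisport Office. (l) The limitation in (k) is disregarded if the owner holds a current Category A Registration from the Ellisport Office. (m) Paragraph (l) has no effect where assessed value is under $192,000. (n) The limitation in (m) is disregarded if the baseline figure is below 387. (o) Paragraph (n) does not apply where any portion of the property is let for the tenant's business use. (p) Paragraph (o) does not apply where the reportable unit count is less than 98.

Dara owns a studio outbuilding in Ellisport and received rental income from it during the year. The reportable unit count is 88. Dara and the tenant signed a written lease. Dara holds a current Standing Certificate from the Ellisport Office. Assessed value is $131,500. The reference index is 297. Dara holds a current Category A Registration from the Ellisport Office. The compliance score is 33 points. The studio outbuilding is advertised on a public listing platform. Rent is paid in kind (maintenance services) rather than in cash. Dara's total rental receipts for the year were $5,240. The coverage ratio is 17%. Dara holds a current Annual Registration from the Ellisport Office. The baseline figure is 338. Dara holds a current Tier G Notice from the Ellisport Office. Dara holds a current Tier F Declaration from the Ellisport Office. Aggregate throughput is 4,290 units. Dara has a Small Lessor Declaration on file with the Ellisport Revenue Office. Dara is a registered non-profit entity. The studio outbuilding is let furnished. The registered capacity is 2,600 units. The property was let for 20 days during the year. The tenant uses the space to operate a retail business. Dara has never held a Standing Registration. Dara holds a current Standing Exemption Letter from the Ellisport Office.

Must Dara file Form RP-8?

Yes — Dara must file Form RP-8.

Exception (a) is satisfied on its face — the number of days the property was let is 20 days, under the 24 days limit; rent is paid in kind; the compliance score is 33 points, below the 34 points limit. But: (f) operates against (a): the property is publicly advertised. Exception (a) does not apply.
Exception (b) does not apply: the coverage ratio is 17%, short of 20%.
Exception (c) is satisfied on its face — the reference index is 297, below the 349 limit; the registered capacity is 2,600 units, under the 3,720 units limit. However, paragraph (i) must be considered: (i) operates against (c): a current Standing Exemption Letter is held. (c) is therefore removed.
Exception (d): a Small Lessor Declaration is on file; aggregate throughput is 4,290 units, meeting the 4,270 units threshold; a current Standing Certificate is held — every condition holds. But applying paragraphs (j)–(p): (j) operates against (d): a current Tier G Notice is held. (k) applies (a current Tier F Declaration is held), but yields to (l): (l) operates against (k): a current Category A Registration is held. (m) applies (assessed value is $131,500, under the $192,000 limit), but is overridden by (n): (n) operates against (m): the baseline figure is 338, below the 387 limit. (o) is engaged (the space is let for business use), but is overridden by (p): (p) operates against (o): the reportable unit count is 88, less than the 98 limit. (d) is therefore removed.
Exception (e) requires that no written lease is in place; but a written lease is in place, so (e) is unavailable.
No exception displaces § 25.4.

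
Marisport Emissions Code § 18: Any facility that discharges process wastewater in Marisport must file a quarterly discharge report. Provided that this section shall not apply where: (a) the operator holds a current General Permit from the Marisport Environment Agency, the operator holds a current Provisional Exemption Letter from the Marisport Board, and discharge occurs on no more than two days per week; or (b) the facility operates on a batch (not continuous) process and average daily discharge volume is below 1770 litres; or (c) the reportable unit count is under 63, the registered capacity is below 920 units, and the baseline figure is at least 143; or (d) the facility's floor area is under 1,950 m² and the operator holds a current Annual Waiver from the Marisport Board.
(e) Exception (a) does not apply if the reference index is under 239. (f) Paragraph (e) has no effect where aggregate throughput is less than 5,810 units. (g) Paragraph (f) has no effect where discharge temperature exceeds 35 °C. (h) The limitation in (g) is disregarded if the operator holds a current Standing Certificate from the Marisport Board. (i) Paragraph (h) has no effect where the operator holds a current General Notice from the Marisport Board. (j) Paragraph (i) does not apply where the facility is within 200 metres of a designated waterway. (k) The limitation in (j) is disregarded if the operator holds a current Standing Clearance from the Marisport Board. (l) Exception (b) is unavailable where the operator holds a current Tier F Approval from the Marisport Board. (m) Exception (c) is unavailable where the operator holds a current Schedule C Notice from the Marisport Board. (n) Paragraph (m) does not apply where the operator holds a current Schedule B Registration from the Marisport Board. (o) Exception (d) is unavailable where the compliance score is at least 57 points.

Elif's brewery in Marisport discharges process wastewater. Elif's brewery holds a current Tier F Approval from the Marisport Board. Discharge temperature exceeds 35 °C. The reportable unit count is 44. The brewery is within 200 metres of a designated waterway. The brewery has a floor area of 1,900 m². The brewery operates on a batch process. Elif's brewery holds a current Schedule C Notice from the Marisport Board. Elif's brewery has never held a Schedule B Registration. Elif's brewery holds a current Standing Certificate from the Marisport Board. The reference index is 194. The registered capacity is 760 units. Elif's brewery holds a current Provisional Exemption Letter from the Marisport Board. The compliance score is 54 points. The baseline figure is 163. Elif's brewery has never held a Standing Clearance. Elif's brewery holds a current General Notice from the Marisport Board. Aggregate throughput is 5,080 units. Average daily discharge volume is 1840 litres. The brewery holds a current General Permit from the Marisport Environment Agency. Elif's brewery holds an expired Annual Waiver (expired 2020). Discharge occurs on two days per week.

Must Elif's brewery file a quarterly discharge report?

No — exception (a) applies; Elif's brewery is not required to file a quarterly discharge report.

All of (a)'s requirements are met (a current General Permit is held; a current Provisional Exemption Letter is held; discharge occurs on no more than two days per week). Under paragraphs (e)–(k): (e) would limit (a) — the reference index is 194, under the 239 limit — but (f) sets (e) aside: (f) operates against (e): aggregate throughput is 5,080 units, less than the 5,810 units limit. (g) is engaged (discharge temperature exceeds 35 °C), but is displaced by (h): (h) is engaged — a current Standing Certificate is held. (i) operates (a current General Notice is held), but is itself disapplied by (j): (j) is triggered — the brewery is within 200 m of a designated waterway. (k), which would lift (j), is inapplicable — there is no Standing Clearance in force. Exception (a) stands.
Exception (b) requires that average daily discharge volume is below 1770 litres; but average daily discharge volume is 1840 litres, not below 1770 litres, so (b) is unavailable.
All of (c)'s requirements are met (the reportable unit count is 44, under the 63 limit; the registered capacity is 760 units, below the 920 units limit; the baseline figure is 163, meeting the 143 threshold). Turning to paragraphs (m)–(n): (m) operates against (c): a current Schedule C Notice is held. (n) is not engaged (no current Schedule B Registration is held), so (m) stands. (c) is therefore removed.
Exception (d) requires that the operator holds a current Annual Waiver from the Marisport Board; but there is no Annual Waiver in force, so (d) is unavailable.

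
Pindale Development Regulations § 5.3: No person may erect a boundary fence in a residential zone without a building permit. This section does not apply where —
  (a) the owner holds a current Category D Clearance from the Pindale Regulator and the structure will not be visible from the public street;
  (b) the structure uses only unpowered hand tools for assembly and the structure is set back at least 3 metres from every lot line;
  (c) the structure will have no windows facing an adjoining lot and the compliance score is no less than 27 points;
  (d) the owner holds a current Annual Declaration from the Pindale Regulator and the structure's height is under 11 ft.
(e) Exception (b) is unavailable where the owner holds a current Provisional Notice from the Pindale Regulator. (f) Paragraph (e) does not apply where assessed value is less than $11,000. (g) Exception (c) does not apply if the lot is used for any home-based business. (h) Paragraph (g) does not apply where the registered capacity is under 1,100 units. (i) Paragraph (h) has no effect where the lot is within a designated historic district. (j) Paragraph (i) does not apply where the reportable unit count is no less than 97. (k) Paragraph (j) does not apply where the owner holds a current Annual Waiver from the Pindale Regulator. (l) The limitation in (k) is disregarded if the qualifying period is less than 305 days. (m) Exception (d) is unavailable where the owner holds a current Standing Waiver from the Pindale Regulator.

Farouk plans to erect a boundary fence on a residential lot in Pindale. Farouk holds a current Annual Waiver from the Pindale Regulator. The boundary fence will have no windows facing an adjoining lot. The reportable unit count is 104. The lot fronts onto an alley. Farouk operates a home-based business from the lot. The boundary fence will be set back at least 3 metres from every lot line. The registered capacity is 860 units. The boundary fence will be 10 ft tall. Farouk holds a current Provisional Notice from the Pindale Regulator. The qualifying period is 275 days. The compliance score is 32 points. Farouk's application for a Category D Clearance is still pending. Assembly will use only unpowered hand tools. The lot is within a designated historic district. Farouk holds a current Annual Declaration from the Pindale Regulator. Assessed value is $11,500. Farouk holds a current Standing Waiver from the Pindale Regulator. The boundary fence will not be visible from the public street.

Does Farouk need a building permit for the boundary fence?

Exception (a) fails — there is no Category D Clearance in force.
Exception (b)'s conditions are all satisfied: assembly uses only hand tools; the setback is at least 3 m on every side. But: (e) operates against (b): a current Provisional Notice is held. (f) does not operate here (assessed value is $11,500, not less than $11,000), so (e) stands. (b) is therefore removed.
Exception (c): no windows face an adjoining lot; the compliance score is 32 points, meeting the 27 points threshold — every condition holds. Applying paragraphs (g)–(l): (g) would limit (c) — a home-based business operates on the lot — but (h) sets (g) aside: (h) is engaged — the registered capacity is 860 units, under the 1,100 units limit. (i) would limit (h) — the lot is in a historic district — but (j) sets (i) aside: (j) operates against (i): the reportable unit count is 104, meeting the 97 threshold. (k) would limit (j) — a current Annual Waiver is held — but (l) sets (k) aside: (l) operates against (k): the qualifying period is 275 days, less than the 305 days limit. So (c) applies.
Exception (d)'s conditions are all satisfied: a current Annual Declaration is held; the structure's height is 10 ft, under the 11 ft limit. But applying paragraph (m): (m) is triggered — a current Standing Waiver is held. (d) is therefore removed.

No — exception (c) applies; Farouk does not need a building permit.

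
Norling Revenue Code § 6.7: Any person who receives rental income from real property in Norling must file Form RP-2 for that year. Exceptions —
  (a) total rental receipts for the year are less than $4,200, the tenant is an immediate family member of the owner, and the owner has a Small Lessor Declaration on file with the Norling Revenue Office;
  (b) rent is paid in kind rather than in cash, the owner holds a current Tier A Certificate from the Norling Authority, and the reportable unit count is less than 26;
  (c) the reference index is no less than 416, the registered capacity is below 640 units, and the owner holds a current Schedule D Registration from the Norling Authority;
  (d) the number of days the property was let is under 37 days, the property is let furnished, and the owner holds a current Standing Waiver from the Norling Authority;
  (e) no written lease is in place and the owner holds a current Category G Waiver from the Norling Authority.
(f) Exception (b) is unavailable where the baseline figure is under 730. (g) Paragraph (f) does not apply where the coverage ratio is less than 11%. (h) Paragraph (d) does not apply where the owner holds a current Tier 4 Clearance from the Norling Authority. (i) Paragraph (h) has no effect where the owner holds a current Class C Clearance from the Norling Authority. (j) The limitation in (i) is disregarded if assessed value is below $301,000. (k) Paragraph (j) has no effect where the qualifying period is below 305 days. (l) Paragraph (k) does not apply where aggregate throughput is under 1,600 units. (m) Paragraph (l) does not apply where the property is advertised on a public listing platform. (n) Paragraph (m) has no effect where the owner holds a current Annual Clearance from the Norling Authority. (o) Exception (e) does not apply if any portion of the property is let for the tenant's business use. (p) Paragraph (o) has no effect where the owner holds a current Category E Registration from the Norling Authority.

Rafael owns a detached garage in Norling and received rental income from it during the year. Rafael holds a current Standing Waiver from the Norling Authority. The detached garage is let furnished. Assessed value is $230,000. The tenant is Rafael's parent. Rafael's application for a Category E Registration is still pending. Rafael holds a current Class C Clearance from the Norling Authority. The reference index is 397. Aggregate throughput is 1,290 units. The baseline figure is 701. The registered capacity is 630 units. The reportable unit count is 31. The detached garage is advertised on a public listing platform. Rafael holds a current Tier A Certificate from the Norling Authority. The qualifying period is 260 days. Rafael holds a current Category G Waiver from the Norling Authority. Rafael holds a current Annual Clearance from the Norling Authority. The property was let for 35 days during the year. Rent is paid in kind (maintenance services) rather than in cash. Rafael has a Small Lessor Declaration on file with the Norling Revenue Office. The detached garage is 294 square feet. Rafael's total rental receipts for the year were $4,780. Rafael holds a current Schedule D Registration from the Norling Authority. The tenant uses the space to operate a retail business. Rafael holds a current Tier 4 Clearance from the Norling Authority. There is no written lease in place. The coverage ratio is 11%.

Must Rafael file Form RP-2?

Exception (a) fails — total rental receipts for the year are $4,780, not less than $4,200.
Exception (b) requires that the reportable unit count is less than 26; but the reportable unit count is 31, not less than 26, so (b) is unavailable.
Exception (c) does not apply: the reference index is 397, short of 416.
Exception (d)'s conditions are all satisfied: the number of days the property was let is 35 days, under the 37 days limit; the property is let furnished; a current Standing Waiver is held. Turning to paragraphs (h)–(n): (h) is triggered — a current Tier 4 Clearance is held. (i) is engaged (a current Class C Clearance is held), but is displaced by (j): (j) is engaged — assessed value is $230,000, below the $301,000 limit. (k) would limit (j) — the qualifying period is 260 days, below the 305 days limit — but (l) sets (k) aside: (l) operates against (k): aggregate throughput is 1,290 units, under the 1,600 units limit. (m) would limit (l) — the property is publicly advertised — but (n) sets (m) aside: (n) is triggered — a current Annual Clearance is held. Exception (d) does not apply.
Exception (e) is satisfied on its face — there is no written lease; a current Category G Waiver is held. However, paragraphs (o)–(p) must be considered: (o) operates — the space is let for business use. (p), which would lift (o), does not operate here — no current Category E Registration is held. So (e) is unavailable.
None of the exceptions is available; § 6.7 applies in full.

Yes — Rafael must file Form RP-2.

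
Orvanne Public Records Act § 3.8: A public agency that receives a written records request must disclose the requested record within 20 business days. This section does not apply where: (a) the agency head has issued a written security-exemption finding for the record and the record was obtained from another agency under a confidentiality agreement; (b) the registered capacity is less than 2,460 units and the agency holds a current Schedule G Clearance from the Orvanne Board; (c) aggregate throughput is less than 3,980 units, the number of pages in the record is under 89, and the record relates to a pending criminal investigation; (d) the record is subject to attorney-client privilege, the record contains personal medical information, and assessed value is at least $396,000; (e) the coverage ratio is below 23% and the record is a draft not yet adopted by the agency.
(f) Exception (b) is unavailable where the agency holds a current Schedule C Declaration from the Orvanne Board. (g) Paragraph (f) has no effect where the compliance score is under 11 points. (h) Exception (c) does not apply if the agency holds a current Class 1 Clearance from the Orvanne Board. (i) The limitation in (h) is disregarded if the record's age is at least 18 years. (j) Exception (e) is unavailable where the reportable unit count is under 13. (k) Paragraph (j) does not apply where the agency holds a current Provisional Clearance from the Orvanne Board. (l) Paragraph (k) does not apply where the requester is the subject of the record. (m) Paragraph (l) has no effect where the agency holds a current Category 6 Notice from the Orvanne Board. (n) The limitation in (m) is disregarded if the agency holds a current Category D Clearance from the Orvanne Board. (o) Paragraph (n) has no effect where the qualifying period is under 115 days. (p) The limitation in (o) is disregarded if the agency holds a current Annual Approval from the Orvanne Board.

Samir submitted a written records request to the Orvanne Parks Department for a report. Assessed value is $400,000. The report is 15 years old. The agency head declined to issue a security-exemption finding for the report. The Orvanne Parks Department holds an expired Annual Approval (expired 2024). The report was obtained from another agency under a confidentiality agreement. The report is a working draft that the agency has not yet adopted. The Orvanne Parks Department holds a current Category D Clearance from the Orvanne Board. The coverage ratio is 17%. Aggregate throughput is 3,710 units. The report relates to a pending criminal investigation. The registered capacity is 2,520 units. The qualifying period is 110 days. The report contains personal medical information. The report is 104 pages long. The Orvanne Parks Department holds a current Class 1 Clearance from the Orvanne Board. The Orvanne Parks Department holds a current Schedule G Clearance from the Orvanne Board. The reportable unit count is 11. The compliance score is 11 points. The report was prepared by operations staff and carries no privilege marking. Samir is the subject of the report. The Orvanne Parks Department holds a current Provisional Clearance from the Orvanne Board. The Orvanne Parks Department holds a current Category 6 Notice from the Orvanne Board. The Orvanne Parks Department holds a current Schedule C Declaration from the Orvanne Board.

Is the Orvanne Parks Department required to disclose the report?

Exception (a) fails — the agency head declined to issue a security-exemption finding.
Exception (b) requires that the registered capacity is less than 2,460 units; but the registered capacity is 2,520 units, not less than 2,460 units, so (b) is unavailable.
Exception (c) does not apply: the number of pages in the record is 104, not under 89.
Exception (d) requires that the record is subject to attorney-client privilege; but the report carries no privilege marking, so (d) is unavailable.
Exception (e) is satisfied on its face — the coverage ratio is 17%, below the 23% limit; the report is an unadopted draft. Applying paragraphs (j)–(p): (j) would limit (e) — the reportable unit count is 11, under the 13 limit — but (k) sets (j) aside: (k) is triggered — a current Provisional Clearance is held. (l) is triggered (Samir is the subject of the report), but is set aside by (m): (m) applies — a current Category 6 Notice is held. (n) operates (a current Category D Clearance is held), but is overridden by (o): (o) operates against (n): the qualifying period is 110 days, under the 115 days limit. (p), which would lift (o), is inapplicable — there is no Annual Approval in force. So (e) applies.

No — exception (e) applies; the Orvanne Parks Department is not required to disclose the report.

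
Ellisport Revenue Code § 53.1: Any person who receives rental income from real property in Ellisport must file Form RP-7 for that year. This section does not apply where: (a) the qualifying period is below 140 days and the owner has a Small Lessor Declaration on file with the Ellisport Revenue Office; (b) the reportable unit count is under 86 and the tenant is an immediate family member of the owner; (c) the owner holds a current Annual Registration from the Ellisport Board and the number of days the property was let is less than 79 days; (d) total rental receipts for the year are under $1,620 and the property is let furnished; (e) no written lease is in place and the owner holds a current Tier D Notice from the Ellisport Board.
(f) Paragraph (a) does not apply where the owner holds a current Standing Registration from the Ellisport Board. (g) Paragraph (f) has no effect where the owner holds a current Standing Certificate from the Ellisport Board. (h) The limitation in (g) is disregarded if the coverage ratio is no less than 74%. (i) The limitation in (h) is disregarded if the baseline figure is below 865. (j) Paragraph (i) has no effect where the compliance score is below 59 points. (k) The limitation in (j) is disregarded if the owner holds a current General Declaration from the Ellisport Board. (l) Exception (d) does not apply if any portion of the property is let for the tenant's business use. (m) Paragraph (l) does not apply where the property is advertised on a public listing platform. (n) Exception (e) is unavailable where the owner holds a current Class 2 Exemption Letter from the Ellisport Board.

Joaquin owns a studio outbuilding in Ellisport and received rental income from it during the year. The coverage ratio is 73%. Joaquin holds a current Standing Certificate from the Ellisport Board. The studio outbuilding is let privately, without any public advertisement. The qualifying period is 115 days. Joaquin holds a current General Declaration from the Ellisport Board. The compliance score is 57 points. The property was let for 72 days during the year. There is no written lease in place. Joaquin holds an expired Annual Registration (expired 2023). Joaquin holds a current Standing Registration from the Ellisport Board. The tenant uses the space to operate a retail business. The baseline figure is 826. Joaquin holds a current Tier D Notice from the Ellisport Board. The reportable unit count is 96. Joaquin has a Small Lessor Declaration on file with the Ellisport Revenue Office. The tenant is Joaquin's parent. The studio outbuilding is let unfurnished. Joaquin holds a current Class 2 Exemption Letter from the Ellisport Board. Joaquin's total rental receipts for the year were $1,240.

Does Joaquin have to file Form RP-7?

Exception (a)'s conditions are all satisfied: the qualifying period is 115 days, below the 140 days limit; a Small Lessor Declaration is on file. As to paragraphs (f)–(k): (f) would limit (a) — a current Standing Registration is held — but (g) sets (f) aside: (g) operates — a current Standing Certificate is held. (h), which would lift (g), is inapplicable — the coverage ratio is 73%, short of 74%. (a) remains available.
Exception (b) fails — the reportable unit count is 96, not under 86.
Exception (c) requires that the owner holds a current Annual Registration from the Ellisport Board; but no current Annual Registration is held, so (c) is unavailable.
Exception (d) does not apply: the property is let unfurnished.
Exception (e): there is no written lease; a current Tier D Notice is held — every condition holds. But applying paragraph (n): (n) operates against (e): a current Class 2 Exemption Letter is held. So (e) is unavailable.

No — exception (a) applies; Joaquin is not required to file Form RP-7.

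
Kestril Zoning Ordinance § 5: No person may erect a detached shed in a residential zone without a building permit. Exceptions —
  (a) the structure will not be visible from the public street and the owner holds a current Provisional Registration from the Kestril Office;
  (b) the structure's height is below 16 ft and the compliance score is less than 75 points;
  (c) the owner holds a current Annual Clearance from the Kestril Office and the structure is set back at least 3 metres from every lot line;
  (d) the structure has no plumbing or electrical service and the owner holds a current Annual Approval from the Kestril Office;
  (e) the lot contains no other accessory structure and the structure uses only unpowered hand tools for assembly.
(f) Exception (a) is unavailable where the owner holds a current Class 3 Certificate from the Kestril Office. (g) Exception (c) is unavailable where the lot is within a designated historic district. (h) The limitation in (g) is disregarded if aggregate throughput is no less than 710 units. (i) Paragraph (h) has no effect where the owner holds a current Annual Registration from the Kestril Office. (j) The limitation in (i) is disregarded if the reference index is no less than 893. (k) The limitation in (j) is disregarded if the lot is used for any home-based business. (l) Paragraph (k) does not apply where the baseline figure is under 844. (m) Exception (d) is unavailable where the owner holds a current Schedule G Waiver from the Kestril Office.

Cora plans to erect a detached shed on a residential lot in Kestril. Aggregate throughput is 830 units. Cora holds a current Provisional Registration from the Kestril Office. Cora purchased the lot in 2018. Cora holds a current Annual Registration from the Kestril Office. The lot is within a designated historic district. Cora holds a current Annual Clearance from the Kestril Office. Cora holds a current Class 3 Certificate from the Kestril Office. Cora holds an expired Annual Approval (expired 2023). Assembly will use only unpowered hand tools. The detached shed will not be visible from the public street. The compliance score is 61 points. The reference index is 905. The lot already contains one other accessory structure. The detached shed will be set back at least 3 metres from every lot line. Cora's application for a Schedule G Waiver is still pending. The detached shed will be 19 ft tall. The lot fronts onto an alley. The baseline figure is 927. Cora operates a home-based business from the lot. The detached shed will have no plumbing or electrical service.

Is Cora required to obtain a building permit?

Yes — Cora must obtain a building permit.

All of (a)'s requirements are met (the structure will not be visible from the street; a current Provisional Registration is held). However, paragraph (f) must be considered: (f) applies — a current Class 3 Certificate is held. Exception (a) does not apply.
Exception (b) does not apply: the structure's height is 19 ft, not below 16 ft.
Exception (c)'s conditions are all satisfied: a current Annual Clearance is held; the setback is at least 3 m on every side. But: (g) is engaged — the lot is in a historic district. (h) would limit (g) — aggregate throughput is 830 units, meeting the 710 units threshold — but (i) sets (h) aside: (i) operates against (h): a current Annual Registration is held. (j) is triggered (the reference index is 905, meeting the 893 threshold), but is itself disapplied by (k): (k) operates against (j): a home-based business operates on the lot. (l) does not operate here (the baseline figure is 927, not under 844), so (k) stands. Exception (c) does not apply.
Exception (d) does not apply: there is no Annual Approval in force.
Exception (e) fails — the lot already has another accessory structure.
None of the exceptions is available; § 5 applies in full.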